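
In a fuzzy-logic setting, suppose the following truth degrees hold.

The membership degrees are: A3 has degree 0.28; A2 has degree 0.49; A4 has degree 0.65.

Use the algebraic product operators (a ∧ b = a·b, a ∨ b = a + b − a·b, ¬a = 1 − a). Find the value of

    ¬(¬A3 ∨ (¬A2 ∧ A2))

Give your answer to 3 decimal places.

0.210

¬A3 = 1 − 0.2800 = 0.7200
¬A2 = 1 − 0.4900 = 0.5100
¬A2 ∧ A2 = a·b on (0.5100, 0.4900) = 0.2499
¬A3 ∨ (¬A2 ∧ A2) = a + b − a·b on (0.7200, 0.2499) = 0.7900
¬(¬A3 ∨ (¬A2 ∧ A2)) = 1 − 0.7900 = 0.2100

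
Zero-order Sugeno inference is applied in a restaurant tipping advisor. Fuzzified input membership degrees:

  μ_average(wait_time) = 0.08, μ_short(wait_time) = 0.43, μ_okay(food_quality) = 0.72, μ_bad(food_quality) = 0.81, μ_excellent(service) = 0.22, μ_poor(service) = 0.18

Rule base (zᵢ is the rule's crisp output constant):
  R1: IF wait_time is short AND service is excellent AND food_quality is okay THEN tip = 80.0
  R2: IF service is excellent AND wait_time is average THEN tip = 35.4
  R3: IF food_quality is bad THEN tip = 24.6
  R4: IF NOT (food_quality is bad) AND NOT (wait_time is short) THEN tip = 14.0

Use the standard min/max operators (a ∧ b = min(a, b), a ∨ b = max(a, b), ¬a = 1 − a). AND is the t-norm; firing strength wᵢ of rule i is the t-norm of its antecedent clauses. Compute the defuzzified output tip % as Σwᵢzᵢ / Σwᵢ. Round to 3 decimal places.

R1 (z=80.0): short=0.43, excellent=0.22, okay=0.72; AND[min(a, b)] → w = 0.22
R2 (z=35.4): excellent=0.22, average=0.08; AND[min(a, b)] → w = 0.08
R3 (z=24.6): bad=0.81 → w = 0.81
R4 (z=14.0): ¬bad=1−0.81=0.19, ¬short=1−0.43=0.57; AND[min(a, b)] → w = 0.19
Weighted average = (0.22·80.0 + 0.08·35.4 + 0.81·24.6 + 0.19·14.0) / (0.22 + 0.08 + 0.81 + 0.19)
  = 43.0180 / 1.3000 = 33.091

33.091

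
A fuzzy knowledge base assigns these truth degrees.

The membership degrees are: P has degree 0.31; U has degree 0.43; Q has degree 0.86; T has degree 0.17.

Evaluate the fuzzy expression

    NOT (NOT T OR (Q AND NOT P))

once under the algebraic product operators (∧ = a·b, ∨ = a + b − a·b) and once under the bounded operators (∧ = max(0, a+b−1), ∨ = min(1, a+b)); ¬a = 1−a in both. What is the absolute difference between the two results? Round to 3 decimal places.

0.069

Under algebraic product:
  NOT T = 1 − 0.1700 = 0.8300
  NOT P = 1 − 0.3100 = 0.6900
  Q AND NOT P = a·b on (0.8600, 0.6900) = 0.5934
  NOT T OR (Q AND NOT P) = a + b − a·b on (0.8300, 0.5934) = 0.9309
  NOT (NOT T OR (Q AND NOT P)) = 1 − 0.9309 = 0.0691
  → value = 0.0691
Under bounded:
  NOT T = 1 − 0.17 = 0.83
  NOT P = 1 − 0.31 = 0.69
  Q AND NOT P = max(0, a+b−1) on (0.86, 0.69) = 0.55
  NOT T OR (Q AND NOT P) = min(1, a+b) on (0.83, 0.55) = 1.00
  NOT (NOT T OR (Q AND NOT P)) = 1 − 1.00 = 0.00
  → value = 0.0000
|0.0691 − 0.0000| = 0.069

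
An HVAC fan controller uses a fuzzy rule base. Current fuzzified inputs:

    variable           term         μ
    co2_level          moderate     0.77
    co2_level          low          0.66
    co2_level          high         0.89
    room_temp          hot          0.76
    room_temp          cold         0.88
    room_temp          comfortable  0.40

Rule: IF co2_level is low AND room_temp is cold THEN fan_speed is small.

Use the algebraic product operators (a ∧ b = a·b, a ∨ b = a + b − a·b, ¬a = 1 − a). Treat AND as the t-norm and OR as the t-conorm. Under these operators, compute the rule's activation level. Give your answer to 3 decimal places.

firing strength: low=0.66, cold=0.88; AND[a·b] → w = 0.5808

0.581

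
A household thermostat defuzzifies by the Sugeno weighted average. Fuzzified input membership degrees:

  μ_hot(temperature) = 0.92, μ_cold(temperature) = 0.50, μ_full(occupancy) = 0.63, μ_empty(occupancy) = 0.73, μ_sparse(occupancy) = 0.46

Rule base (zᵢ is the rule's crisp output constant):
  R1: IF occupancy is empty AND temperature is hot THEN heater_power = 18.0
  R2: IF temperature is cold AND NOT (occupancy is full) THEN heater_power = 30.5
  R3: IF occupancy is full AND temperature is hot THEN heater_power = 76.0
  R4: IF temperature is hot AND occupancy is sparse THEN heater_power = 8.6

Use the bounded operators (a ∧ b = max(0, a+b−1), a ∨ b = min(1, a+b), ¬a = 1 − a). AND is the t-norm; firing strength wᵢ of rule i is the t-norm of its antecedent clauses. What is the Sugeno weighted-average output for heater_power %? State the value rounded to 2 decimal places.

35.93

R1 (z=18.0): empty=0.73, hot=0.92; AND[max(0, a+b−1)] → w = 0.65
R2 (z=30.5): cold=0.50, ¬full=1−0.63=0.37; AND[max(0, a+b−1)] → w = 0.00
R3 (z=76.0): full=0.63, hot=0.92; AND[max(0, a+b−1)] → w = 0.55
R4 (z=8.6): hot=0.92, sparse=0.46; AND[max(0, a+b−1)] → w = 0.38
Weighted average = (0.65·18.0 + 0.00·30.5 + 0.55·76.0 + 0.38·8.6) / (0.65 + 0.00 + 0.55 + 0.38)
  = 56.7680 / 1.5800 = 35.93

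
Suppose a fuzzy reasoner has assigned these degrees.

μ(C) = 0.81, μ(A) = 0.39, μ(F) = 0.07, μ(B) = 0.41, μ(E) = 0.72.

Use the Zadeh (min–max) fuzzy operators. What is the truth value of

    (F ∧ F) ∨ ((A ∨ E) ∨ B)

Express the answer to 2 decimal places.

F ∧ F = min(a, b) on (0.07, 0.07) = 0.07
A ∨ E = max(a, b) on (0.39, 0.72) = 0.72
(A ∨ E) ∨ B = max(a, b) on (0.72, 0.41) = 0.72
(F ∧ F) ∨ ((A ∨ E) ∨ B) = max(a, b) on (0.07, 0.72) = 0.72

0.72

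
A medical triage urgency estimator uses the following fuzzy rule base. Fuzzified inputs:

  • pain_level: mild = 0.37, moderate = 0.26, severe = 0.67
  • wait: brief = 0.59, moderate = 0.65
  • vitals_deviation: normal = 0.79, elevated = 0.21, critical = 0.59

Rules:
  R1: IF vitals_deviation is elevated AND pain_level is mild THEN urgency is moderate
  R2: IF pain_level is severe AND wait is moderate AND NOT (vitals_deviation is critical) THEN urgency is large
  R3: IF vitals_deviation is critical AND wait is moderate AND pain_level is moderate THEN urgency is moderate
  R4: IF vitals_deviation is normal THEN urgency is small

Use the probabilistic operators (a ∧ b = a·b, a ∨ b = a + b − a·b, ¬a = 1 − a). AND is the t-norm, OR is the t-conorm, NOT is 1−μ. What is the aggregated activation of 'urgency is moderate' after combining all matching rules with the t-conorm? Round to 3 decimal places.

0.170

R1: elevated=0.21, mild=0.37; AND[a·b] → w = 0.0777
R2: severe=0.67, moderate=0.65, ¬critical=1−0.59=0.41; AND[a·b] → w = 0.1786
R3: critical=0.59, moderate=0.65, moderate=0.26; AND[a·b] → w = 0.0997
R4: normal=0.79 → w = 0.7900
Rules with consequent 'moderate': {R1, R3} → strengths 0.0777, 0.0997
Aggregate via t-conorm [a + b − a·b]: 0.1697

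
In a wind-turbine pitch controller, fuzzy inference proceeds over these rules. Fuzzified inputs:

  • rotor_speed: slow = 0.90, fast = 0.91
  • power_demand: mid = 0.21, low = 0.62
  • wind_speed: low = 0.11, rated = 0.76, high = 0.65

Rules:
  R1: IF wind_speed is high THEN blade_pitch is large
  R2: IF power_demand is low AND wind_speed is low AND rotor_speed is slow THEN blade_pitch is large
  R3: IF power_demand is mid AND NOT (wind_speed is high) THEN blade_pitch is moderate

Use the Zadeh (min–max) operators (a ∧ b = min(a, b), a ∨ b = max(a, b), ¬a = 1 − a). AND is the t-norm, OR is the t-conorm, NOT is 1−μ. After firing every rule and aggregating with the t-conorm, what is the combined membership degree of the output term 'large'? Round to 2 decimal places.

R1: high=0.65 → w = 0.65
R2: low=0.62, low=0.11, slow=0.90; AND[min(a, b)] → w = 0.11
R3: mid=0.21, ¬high=1−0.65=0.35; AND[min(a, b)] → w = 0.21
Rules with consequent 'large': {R1, R2} → strengths 0.65, 0.11
Aggregate via t-conorm [max(a, b)]: 0.65

0.65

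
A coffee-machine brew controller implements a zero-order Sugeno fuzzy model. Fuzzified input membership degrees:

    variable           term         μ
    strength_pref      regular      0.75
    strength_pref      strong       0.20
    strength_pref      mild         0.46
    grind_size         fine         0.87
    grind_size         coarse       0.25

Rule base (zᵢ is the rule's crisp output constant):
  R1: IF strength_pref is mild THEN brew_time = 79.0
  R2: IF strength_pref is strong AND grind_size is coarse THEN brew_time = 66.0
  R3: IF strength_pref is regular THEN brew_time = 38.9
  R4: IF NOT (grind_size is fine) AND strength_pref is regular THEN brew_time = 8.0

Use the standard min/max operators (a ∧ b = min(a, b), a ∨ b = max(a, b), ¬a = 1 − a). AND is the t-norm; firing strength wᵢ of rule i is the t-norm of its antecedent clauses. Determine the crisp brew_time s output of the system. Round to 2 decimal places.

R1 (z=79.0): mild=0.46 → w = 0.46
R2 (z=66.0): strong=0.20, coarse=0.25; AND[min(a, b)] → w = 0.20
R3 (z=38.9): regular=0.75 → w = 0.75
R4 (z=8.0): ¬fine=1−0.87=0.13, regular=0.75; AND[min(a, b)] → w = 0.13
Weighted average = (0.46·79.0 + 0.20·66.0 + 0.75·38.9 + 0.13·8.0) / (0.46 + 0.20 + 0.75 + 0.13)
  = 79.7550 / 1.5400 = 51.79

51.79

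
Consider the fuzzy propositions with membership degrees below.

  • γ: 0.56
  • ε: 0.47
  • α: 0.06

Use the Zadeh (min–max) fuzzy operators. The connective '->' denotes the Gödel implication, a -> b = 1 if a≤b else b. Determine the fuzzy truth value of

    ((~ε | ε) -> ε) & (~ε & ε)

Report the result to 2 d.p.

~ε = 1 − 0.47 = 0.53
~ε | ε = max(a, b) on (0.53, 0.47) = 0.53
(~ε | ε) -> ε  [Gödel: 1 if a≤b else b] with a=0.53, b=0.47 → 0.47
~ε = 1 − 0.47 = 0.53
~ε & ε = min(a, b) on (0.53, 0.47) = 0.47
((~ε | ε) -> ε) & (~ε & ε) = min(a, b) on (0.47, 0.47) = 0.47

0.47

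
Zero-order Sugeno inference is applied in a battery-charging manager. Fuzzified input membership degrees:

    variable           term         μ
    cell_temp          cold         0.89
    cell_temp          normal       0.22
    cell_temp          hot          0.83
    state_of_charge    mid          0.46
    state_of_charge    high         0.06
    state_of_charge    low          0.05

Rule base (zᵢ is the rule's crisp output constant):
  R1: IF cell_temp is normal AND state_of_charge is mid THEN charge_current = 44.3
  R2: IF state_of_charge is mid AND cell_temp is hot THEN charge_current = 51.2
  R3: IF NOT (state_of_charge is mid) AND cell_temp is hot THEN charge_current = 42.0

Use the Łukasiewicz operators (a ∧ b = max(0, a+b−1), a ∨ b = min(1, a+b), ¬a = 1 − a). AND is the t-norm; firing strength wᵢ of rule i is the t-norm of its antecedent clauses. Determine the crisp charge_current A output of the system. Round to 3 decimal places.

46.042

R1 (z=44.3): normal=0.22, mid=0.46; AND[max(0, a+b−1)] → w = 0.00
R2 (z=51.2): mid=0.46, hot=0.83; AND[max(0, a+b−1)] → w = 0.29
R3 (z=42.0): ¬mid=1−0.46=0.54, hot=0.83; AND[max(0, a+b−1)] → w = 0.37
Weighted average = (0.00·44.3 + 0.29·51.2 + 0.37·42.0) / (0.00 + 0.29 + 0.37)
  = 30.3880 / 0.6600 = 46.042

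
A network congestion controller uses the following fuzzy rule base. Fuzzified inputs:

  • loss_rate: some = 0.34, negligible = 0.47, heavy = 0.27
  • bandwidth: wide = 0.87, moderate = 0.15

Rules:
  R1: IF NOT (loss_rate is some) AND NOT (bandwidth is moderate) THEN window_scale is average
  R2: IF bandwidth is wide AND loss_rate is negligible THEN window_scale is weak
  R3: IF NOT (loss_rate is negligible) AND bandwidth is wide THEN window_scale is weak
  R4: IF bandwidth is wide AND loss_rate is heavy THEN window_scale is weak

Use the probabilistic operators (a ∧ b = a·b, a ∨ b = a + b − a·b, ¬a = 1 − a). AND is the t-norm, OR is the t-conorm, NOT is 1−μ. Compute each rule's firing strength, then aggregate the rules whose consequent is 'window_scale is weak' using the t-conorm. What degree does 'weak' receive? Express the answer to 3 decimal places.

0.756

R1: ¬some=1−0.34=0.66, ¬moderate=1−0.15=0.85; AND[a·b] → w = 0.5610
R2: wide=0.87, negligible=0.47; AND[a·b] → w = 0.4089
R3: ¬negligible=1−0.47=0.53, wide=0.87; AND[a·b] → w = 0.4611
R4: wide=0.87, heavy=0.27; AND[a·b] → w = 0.2349
Rules with consequent 'weak': {R2, R3, R4} → strengths 0.4089, 0.4611, 0.2349
Aggregate via t-conorm [a + b − a·b]: 0.7563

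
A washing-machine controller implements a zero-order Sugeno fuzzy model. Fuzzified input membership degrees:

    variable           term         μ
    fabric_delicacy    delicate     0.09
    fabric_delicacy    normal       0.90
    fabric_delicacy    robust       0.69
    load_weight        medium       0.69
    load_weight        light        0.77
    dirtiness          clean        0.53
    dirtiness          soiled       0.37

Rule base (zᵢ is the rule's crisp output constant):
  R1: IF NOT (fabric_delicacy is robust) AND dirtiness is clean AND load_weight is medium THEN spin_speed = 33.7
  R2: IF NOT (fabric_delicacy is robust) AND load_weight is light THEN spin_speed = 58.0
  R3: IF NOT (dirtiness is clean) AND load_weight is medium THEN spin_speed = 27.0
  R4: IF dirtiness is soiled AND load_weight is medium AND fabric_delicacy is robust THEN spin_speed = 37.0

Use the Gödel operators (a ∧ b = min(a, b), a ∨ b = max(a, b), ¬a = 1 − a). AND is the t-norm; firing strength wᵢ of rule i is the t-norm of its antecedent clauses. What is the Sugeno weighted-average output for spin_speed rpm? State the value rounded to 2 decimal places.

R1 (z=33.7): ¬robust=1−0.69=0.31, clean=0.53, medium=0.69; AND[min(a, b)] → w = 0.31
R2 (z=58.0): ¬robust=1−0.69=0.31, light=0.77; AND[min(a, b)] → w = 0.31
R3 (z=27.0): ¬clean=1−0.53=0.47, medium=0.69; AND[min(a, b)] → w = 0.47
R4 (z=37.0): soiled=0.37, medium=0.69, robust=0.69; AND[min(a, b)] → w = 0.37
Weighted average = (0.31·33.7 + 0.31·58.0 + 0.47·27.0 + 0.37·37.0) / (0.31 + 0.31 + 0.47 + 0.37)
  = 54.8070 / 1.4600 = 37.54

37.54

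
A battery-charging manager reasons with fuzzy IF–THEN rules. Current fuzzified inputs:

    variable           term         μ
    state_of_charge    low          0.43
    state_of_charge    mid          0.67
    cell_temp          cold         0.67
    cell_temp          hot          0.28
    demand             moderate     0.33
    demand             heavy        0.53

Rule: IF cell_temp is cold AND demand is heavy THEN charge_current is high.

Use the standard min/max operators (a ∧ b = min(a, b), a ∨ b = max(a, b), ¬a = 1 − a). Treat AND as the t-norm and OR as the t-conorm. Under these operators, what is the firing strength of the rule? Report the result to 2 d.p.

firing strength: cold=0.67, heavy=0.53; AND[min(a, b)] → w = 0.53

0.53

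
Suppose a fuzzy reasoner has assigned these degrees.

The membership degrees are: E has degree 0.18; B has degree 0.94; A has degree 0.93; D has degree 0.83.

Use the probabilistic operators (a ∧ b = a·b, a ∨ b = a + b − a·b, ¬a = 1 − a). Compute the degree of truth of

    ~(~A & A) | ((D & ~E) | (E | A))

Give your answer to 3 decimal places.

0.999

~A = 1 − 0.9300 = 0.0700
~A & A = a·b on (0.0700, 0.9300) = 0.0651
~(~A & A) = 1 − 0.0651 = 0.9349
~E = 1 − 0.1800 = 0.8200
D & ~E = a·b on (0.8300, 0.8200) = 0.6806
E | A = a + b − a·b on (0.1800, 0.9300) = 0.9426
(D & ~E) | (E | A) = a + b − a·b on (0.6806, 0.9426) = 0.9817
~(~A & A) | ((D & ~E) | (E | A)) = a + b − a·b on (0.9349, 0.9817) = 0.9988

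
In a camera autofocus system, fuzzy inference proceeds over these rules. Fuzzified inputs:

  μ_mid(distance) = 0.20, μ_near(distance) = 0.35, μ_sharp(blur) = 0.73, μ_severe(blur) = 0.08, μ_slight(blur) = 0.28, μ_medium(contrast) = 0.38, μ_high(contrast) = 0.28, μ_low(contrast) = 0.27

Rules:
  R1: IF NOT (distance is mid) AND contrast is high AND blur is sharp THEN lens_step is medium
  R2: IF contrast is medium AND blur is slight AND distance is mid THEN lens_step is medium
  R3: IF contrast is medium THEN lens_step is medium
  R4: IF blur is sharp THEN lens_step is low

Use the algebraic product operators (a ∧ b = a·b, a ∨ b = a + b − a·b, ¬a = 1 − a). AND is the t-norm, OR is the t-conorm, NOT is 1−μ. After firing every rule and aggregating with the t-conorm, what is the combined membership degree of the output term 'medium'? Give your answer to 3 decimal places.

R1: ¬mid=1−0.20=0.80, high=0.28, sharp=0.73; AND[a·b] → w = 0.1635
R2: medium=0.38, slight=0.28, mid=0.20; AND[a·b] → w = 0.0213
R3: medium=0.38 → w = 0.3800
R4: sharp=0.73 → w = 0.7300
Rules with consequent 'medium': {R1, R2, R3} → strengths 0.1635, 0.0213, 0.3800
Aggregate via t-conorm [a + b − a·b]: 0.4924

0.492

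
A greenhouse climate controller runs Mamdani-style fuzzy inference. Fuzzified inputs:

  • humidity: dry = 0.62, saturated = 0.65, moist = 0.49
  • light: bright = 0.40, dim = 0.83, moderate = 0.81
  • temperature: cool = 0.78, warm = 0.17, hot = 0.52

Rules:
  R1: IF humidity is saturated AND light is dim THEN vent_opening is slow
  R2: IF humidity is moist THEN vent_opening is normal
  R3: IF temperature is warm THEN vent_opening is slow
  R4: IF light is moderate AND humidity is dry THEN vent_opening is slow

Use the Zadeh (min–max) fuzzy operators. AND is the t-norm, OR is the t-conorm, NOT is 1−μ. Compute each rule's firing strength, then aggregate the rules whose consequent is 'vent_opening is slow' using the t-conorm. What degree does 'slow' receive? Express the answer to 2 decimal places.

0.65

R1: saturated=0.65, dim=0.83; AND[min(a, b)] → w = 0.65
R2: moist=0.49 → w = 0.49
R3: warm=0.17 → w = 0.17
R4: moderate=0.81, dry=0.62; AND[min(a, b)] → w = 0.62
Rules with consequent 'slow': {R1, R3, R4} → strengths 0.65, 0.17, 0.62
Aggregate via t-conorm [max(a, b)]: 0.65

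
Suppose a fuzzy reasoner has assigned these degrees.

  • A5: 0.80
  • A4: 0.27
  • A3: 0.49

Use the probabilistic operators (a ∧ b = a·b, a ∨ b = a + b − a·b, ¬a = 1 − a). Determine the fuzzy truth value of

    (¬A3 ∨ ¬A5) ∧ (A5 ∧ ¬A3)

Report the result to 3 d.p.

0.248

¬A3 = 1 − 0.4900 = 0.5100
¬A5 = 1 − 0.8000 = 0.2000
¬A3 ∨ ¬A5 = a + b − a·b on (0.5100, 0.2000) = 0.6080
¬A3 = 1 − 0.4900 = 0.5100
A5 ∧ ¬A3 = a·b on (0.8000, 0.5100) = 0.4080
(¬A3 ∨ ¬A5) ∧ (A5 ∧ ¬A3) = a·b on (0.6080, 0.4080) = 0.2481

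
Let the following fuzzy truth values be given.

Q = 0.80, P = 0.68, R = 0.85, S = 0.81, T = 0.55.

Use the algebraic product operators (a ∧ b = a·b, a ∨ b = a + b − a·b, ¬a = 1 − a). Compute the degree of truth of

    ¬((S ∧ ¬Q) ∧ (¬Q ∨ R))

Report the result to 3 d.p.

0.857

¬Q = 1 − 0.8000 = 0.2000
S ∧ ¬Q = a·b on (0.8100, 0.2000) = 0.1620
¬Q = 1 − 0.8000 = 0.2000
¬Q ∨ R = a + b − a·b on (0.2000, 0.8500) = 0.8800
(S ∧ ¬Q) ∧ (¬Q ∨ R) = a·b on (0.1620, 0.8800) = 0.1426
¬((S ∧ ¬Q) ∧ (¬Q ∨ R)) = 1 − 0.1426 = 0.8574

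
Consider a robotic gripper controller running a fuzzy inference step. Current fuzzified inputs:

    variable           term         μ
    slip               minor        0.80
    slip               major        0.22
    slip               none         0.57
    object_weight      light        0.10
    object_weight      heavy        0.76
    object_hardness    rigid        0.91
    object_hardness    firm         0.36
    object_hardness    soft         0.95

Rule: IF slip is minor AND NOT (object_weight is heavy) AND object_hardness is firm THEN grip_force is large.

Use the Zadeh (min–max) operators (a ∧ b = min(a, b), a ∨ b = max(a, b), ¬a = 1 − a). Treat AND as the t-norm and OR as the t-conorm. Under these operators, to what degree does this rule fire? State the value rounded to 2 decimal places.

firing strength: minor=0.80, ¬heavy=1−0.76=0.24, firm=0.36; AND[min(a, b)] → w = 0.24

0.24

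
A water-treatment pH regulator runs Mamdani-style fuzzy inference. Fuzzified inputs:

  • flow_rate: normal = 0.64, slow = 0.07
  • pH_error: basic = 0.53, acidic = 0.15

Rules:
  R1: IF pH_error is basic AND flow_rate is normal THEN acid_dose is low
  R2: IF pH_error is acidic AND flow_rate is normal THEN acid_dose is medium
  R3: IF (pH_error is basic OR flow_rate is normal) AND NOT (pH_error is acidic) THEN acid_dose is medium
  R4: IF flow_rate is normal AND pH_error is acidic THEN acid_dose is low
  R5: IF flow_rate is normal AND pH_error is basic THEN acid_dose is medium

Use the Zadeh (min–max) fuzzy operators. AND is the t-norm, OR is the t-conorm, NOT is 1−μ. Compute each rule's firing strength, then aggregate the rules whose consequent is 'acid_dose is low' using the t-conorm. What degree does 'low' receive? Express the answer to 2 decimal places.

R1: basic=0.53, normal=0.64; AND[min(a, b)] → w = 0.53
R2: acidic=0.15, normal=0.64; AND[min(a, b)] → w = 0.15
R3: (basic=0.53 OR normal=0.64) = 0.64; AND[min(a, b)] with ¬acidic=1−0.15=0.85 → w = 0.64
R4: normal=0.64, acidic=0.15; AND[min(a, b)] → w = 0.15
R5: normal=0.64, basic=0.53; AND[min(a, b)] → w = 0.53
Rules with consequent 'low': {R1, R4} → strengths 0.53, 0.15
Aggregate via t-conorm [max(a, b)]: 0.53

0.53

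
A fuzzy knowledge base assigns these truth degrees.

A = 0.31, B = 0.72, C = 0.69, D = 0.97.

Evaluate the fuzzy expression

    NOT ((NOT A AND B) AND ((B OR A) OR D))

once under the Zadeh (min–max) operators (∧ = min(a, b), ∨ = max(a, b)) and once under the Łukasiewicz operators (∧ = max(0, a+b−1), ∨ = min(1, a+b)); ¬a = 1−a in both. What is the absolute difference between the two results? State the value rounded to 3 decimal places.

0.280

Under Zadeh (min–max):
  NOT A = 1 − 0.31 = 0.69
  NOT A AND B = min(a, b) on (0.69, 0.72) = 0.69
  B OR A = max(a, b) on (0.72, 0.31) = 0.72
  (B OR A) OR D = max(a, b) on (0.72, 0.97) = 0.97
  (NOT A AND B) AND ((B OR A) OR D) = min(a, b) on (0.69, 0.97) = 0.69
  NOT ((NOT A AND B) AND ((B OR A) OR D)) = 1 − 0.69 = 0.31
  → value = 0.3100
Under Łukasiewicz:
  NOT A = 1 − 0.31 = 0.69
  NOT A AND B = max(0, a+b−1) on (0.69, 0.72) = 0.41
  B OR A = min(1, a+b) on (0.72, 0.31) = 1.00
  (B OR A) OR D = min(1, a+b) on (1.00, 0.97) = 1.00
  (NOT A AND B) AND ((B OR A) OR D) = max(0, a+b−1) on (0.41, 1.00) = 0.41
  NOT ((NOT A AND B) AND ((B OR A) OR D)) = 1 − 0.41 = 0.59
  → value = 0.5900
|0.3100 − 0.5900| = 0.280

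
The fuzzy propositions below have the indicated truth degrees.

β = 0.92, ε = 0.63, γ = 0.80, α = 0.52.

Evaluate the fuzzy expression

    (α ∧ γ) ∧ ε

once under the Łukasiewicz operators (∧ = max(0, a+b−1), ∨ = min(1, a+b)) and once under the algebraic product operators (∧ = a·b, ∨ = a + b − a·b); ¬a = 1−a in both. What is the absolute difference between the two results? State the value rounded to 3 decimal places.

0.262

Under Łukasiewicz:
  α ∧ γ = max(0, a+b−1) on (0.52, 0.80) = 0.32
  (α ∧ γ) ∧ ε = max(0, a+b−1) on (0.32, 0.63) = 0.00
  → value = 0.0000
Under algebraic product:
  α ∧ γ = a·b on (0.5200, 0.8000) = 0.4160
  (α ∧ γ) ∧ ε = a·b on (0.4160, 0.6300) = 0.2621
  → value = 0.2621
|0.0000 − 0.2621| = 0.262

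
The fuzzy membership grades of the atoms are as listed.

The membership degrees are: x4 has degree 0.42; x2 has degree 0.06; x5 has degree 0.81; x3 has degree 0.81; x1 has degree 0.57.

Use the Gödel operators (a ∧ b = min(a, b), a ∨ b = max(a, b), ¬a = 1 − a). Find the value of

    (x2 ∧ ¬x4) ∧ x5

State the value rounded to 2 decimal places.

¬x4 = 1 − 0.42 = 0.58
x2 ∧ ¬x4 = min(a, b) on (0.06, 0.58) = 0.06
(x2 ∧ ¬x4) ∧ x5 = min(a, b) on (0.06, 0.81) = 0.06

0.06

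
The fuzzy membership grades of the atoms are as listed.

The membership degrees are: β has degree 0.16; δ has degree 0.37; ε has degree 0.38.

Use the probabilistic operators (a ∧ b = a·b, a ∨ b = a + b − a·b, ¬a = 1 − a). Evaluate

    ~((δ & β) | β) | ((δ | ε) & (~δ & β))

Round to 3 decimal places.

δ & β = a·b on (0.3700, 0.1600) = 0.0592
(δ & β) | β = a + b − a·b on (0.0592, 0.1600) = 0.2097
~((δ & β) | β) = 1 − 0.2097 = 0.7903
δ | ε = a + b − a·b on (0.3700, 0.3800) = 0.6094
~δ = 1 − 0.3700 = 0.6300
~δ & β = a·b on (0.6300, 0.1600) = 0.1008
(δ | ε) & (~δ & β) = a·b on (0.6094, 0.1008) = 0.0614
~((δ & β) | β) | ((δ | ε) & (~δ & β)) = a + b − a·b on (0.7903, 0.0614) = 0.8032

0.803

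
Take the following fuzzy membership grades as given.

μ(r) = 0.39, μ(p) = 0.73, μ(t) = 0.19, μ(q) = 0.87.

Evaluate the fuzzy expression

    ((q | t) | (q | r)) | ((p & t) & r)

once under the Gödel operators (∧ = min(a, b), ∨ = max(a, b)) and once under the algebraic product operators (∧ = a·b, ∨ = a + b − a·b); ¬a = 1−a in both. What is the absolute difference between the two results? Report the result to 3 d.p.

0.122

Under Gödel:
  q | t = max(a, b) on (0.87, 0.19) = 0.87
  q | r = max(a, b) on (0.87, 0.39) = 0.87
  (q | t) | (q | r) = max(a, b) on (0.87, 0.87) = 0.87
  p & t = min(a, b) on (0.73, 0.19) = 0.19
  (p & t) & r = min(a, b) on (0.19, 0.39) = 0.19
  ((q | t) | (q | r)) | ((p & t) & r) = max(a, b) on (0.87, 0.19) = 0.87
  → value = 0.8700
Under algebraic product:
  q | t = a + b − a·b on (0.8700, 0.1900) = 0.8947
  q | r = a + b − a·b on (0.8700, 0.3900) = 0.9207
  (q | t) | (q | r) = a + b − a·b on (0.8947, 0.9207) = 0.9916
  p & t = a·b on (0.7300, 0.1900) = 0.1387
  (p & t) & r = a·b on (0.1387, 0.3900) = 0.0541
  ((q | t) | (q | r)) | ((p & t) & r) = a + b − a·b on (0.9916, 0.0541) = 0.9921
  → value = 0.9921
|0.8700 − 0.9921| = 0.122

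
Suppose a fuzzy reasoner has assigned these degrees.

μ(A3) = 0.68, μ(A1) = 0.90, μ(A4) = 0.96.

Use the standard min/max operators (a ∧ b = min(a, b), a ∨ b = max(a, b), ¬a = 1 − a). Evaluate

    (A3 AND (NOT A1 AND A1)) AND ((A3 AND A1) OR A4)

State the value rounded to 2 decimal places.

NOT A1 = 1 − 0.90 = 0.10
NOT A1 AND A1 = min(a, b) on (0.10, 0.90) = 0.10
A3 AND (NOT A1 AND A1) = min(a, b) on (0.68, 0.10) = 0.10
A3 AND A1 = min(a, b) on (0.68, 0.90) = 0.68
(A3 AND A1) OR A4 = max(a, b) on (0.68, 0.96) = 0.96
(A3 AND (NOT A1 AND A1)) AND ((A3 AND A1) OR A4) = min(a, b) on (0.10, 0.96) = 0.10

0.10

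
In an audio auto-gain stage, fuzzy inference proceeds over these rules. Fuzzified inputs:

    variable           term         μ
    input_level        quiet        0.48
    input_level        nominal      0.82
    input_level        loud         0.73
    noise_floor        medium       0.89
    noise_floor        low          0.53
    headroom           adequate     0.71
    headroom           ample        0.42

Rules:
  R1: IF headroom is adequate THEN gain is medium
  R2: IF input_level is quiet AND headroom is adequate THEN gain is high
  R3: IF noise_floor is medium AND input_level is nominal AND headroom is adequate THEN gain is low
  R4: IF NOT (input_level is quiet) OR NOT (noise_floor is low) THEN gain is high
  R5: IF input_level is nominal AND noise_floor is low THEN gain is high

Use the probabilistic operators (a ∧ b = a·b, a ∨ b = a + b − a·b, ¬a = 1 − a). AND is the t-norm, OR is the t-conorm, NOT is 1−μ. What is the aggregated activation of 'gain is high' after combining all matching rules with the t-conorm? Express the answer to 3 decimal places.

0.905

R1: adequate=0.71 → w = 0.7100
R2: quiet=0.48, adequate=0.71; AND[a·b] → w = 0.3408
R3: medium=0.89, nominal=0.82, adequate=0.71; AND[a·b] → w = 0.5182
R4: ¬quiet=1−0.48=0.52, ¬low=1−0.53=0.47; OR[a + b − a·b] → w = 0.7456
R5: nominal=0.82, low=0.53; AND[a·b] → w = 0.4346
Rules with consequent 'high': {R2, R4, R5} → strengths 0.3408, 0.7456, 0.4346
Aggregate via t-conorm [a + b − a·b]: 0.9052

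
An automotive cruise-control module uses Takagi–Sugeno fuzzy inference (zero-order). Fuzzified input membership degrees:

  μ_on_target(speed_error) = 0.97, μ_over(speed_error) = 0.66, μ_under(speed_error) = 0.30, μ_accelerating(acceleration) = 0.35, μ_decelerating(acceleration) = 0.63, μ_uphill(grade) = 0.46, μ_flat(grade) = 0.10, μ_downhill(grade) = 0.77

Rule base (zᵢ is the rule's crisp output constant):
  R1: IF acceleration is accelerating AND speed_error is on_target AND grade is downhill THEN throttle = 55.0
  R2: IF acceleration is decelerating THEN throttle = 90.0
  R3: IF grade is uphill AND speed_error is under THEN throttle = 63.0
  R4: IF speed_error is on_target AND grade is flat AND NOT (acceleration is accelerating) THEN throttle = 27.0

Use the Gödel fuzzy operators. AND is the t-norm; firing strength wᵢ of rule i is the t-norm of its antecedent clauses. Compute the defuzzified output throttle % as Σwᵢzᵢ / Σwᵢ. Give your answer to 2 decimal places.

70.69

R1 (z=55.0): accelerating=0.35, on_target=0.97, downhill=0.77; AND[min(a, b)] → w = 0.35
R2 (z=90.0): decelerating=0.63 → w = 0.63
R3 (z=63.0): uphill=0.46, under=0.30; AND[min(a, b)] → w = 0.30
R4 (z=27.0): on_target=0.97, flat=0.10, ¬accelerating=1−0.35=0.65; AND[min(a, b)] → w = 0.10
Weighted average = (0.35·55.0 + 0.63·90.0 + 0.30·63.0 + 0.10·27.0) / (0.35 + 0.63 + 0.30 + 0.10)
  = 97.5500 / 1.3800 = 70.69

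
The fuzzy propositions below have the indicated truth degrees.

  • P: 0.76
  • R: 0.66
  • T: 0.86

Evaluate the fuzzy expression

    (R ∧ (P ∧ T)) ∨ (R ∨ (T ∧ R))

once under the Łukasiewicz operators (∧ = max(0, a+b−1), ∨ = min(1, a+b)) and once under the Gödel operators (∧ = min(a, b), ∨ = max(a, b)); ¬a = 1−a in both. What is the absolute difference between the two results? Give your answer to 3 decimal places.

Under Łukasiewicz:
  P ∧ T = max(0, a+b−1) on (0.76, 0.86) = 0.62
  R ∧ (P ∧ T) = max(0, a+b−1) on (0.66, 0.62) = 0.28
  T ∧ R = max(0, a+b−1) on (0.86, 0.66) = 0.52
  R ∨ (T ∧ R) = min(1, a+b) on (0.66, 0.52) = 1.00
  (R ∧ (P ∧ T)) ∨ (R ∨ (T ∧ R)) = min(1, a+b) on (0.28, 1.00) = 1.00
  → value = 1.0000
Under Gödel:
  P ∧ T = min(a, b) on (0.76, 0.86) = 0.76
  R ∧ (P ∧ T) = min(a, b) on (0.66, 0.76) = 0.66
  T ∧ R = min(a, b) on (0.86, 0.66) = 0.66
  R ∨ (T ∧ R) = max(a, b) on (0.66, 0.66) = 0.66
  (R ∧ (P ∧ T)) ∨ (R ∨ (T ∧ R)) = max(a, b) on (0.66, 0.66) = 0.66
  → value = 0.6600
|1.0000 − 0.6600| = 0.340

0.340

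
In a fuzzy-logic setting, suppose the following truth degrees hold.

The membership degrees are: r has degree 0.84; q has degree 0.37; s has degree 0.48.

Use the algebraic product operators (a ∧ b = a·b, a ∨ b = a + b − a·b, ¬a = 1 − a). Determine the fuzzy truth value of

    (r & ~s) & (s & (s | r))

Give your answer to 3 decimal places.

0.192

~s = 1 − 0.4800 = 0.5200
r & ~s = a·b on (0.8400, 0.5200) = 0.4368
s | r = a + b − a·b on (0.4800, 0.8400) = 0.9168
s & (s | r) = a·b on (0.4800, 0.9168) = 0.4401
(r & ~s) & (s & (s | r)) = a·b on (0.4368, 0.4401) = 0.1922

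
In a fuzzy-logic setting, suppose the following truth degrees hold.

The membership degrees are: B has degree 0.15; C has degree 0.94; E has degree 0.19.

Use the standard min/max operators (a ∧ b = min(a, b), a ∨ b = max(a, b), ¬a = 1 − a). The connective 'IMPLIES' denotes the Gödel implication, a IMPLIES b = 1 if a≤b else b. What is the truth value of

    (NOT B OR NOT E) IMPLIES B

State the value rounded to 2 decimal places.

NOT B = 1 − 0.15 = 0.85
NOT E = 1 − 0.19 = 0.81
NOT B OR NOT E = max(a, b) on (0.85, 0.81) = 0.85
(NOT B OR NOT E) IMPLIES B  [Gödel: 1 if a≤b else b] with a=0.85, b=0.15 → 0.15

0.15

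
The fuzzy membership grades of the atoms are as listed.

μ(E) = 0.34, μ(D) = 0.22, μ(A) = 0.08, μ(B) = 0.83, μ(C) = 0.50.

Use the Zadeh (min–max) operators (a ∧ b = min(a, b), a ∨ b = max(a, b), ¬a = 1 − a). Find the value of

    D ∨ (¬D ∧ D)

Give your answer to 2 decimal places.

¬D = 1 − 0.22 = 0.78
¬D ∧ D = min(a, b) on (0.78, 0.22) = 0.22
D ∨ (¬D ∧ D) = max(a, b) on (0.22, 0.22) = 0.22

0.22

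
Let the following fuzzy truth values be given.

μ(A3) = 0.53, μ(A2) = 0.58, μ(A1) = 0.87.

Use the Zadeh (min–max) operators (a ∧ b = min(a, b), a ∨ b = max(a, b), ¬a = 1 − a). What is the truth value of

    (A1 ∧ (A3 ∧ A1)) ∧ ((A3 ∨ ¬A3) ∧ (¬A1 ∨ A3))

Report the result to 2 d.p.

0.53

A3 ∧ A1 = min(a, b) on (0.53, 0.87) = 0.53
A1 ∧ (A3 ∧ A1) = min(a, b) on (0.87, 0.53) = 0.53
¬A3 = 1 − 0.53 = 0.47
A3 ∨ ¬A3 = max(a, b) on (0.53, 0.47) = 0.53
¬A1 = 1 − 0.87 = 0.13
¬A1 ∨ A3 = max(a, b) on (0.13, 0.53) = 0.53
(A3 ∨ ¬A3) ∧ (¬A1 ∨ A3) = min(a, b) on (0.53, 0.53) = 0.53
(A1 ∧ (A3 ∧ A1)) ∧ ((A3 ∨ ¬A3) ∧ (¬A1 ∨ A3)) = min(a, b) on (0.53, 0.53) = 0.53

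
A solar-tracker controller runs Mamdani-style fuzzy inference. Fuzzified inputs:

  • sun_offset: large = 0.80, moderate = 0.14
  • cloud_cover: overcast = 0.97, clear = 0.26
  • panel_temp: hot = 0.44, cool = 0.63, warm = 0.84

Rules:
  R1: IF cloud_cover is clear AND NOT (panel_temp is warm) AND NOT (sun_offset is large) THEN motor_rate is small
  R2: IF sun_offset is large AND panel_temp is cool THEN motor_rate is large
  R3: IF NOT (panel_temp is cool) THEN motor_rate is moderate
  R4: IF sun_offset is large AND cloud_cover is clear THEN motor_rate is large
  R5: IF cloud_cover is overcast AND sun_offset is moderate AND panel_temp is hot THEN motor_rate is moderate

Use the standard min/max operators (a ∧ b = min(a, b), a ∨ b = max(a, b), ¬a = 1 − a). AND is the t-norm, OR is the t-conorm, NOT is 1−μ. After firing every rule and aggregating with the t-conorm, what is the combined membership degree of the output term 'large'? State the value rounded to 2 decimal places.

R1: clear=0.26, ¬warm=1−0.84=0.16, ¬large=1−0.80=0.20; AND[min(a, b)] → w = 0.16
R2: large=0.80, cool=0.63; AND[min(a, b)] → w = 0.63
R3: ¬cool=1−0.63=0.37 → w = 0.37
R4: large=0.80, clear=0.26; AND[min(a, b)] → w = 0.26
R5: overcast=0.97, moderate=0.14, hot=0.44; AND[min(a, b)] → w = 0.14
Rules with consequent 'large': {R2, R4} → strengths 0.63, 0.26
Aggregate via t-conorm [max(a, b)]: 0.63

0.63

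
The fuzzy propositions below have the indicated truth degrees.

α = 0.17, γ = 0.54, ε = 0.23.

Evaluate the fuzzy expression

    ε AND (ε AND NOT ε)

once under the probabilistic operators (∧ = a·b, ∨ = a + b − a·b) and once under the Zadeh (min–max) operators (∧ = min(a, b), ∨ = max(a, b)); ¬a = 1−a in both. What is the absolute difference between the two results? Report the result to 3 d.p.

0.189

Under probabilistic:
  NOT ε = 1 − 0.2300 = 0.7700
  ε AND NOT ε = a·b on (0.2300, 0.7700) = 0.1771
  ε AND (ε AND NOT ε) = a·b on (0.2300, 0.1771) = 0.0407
  → value = 0.0407
Under Zadeh (min–max):
  NOT ε = 1 − 0.23 = 0.77
  ε AND NOT ε = min(a, b) on (0.23, 0.77) = 0.23
  ε AND (ε AND NOT ε) = min(a, b) on (0.23, 0.23) = 0.23
  → value = 0.2300
|0.0407 − 0.2300| = 0.189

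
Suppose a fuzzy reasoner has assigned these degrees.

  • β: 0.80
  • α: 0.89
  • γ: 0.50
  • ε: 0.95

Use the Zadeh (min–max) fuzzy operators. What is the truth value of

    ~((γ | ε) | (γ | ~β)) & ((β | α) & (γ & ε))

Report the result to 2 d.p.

0.05

γ | ε = max(a, b) on (0.50, 0.95) = 0.95
~β = 1 − 0.80 = 0.20
γ | ~β = max(a, b) on (0.50, 0.20) = 0.50
(γ | ε) | (γ | ~β) = max(a, b) on (0.95, 0.50) = 0.95
~((γ | ε) | (γ | ~β)) = 1 − 0.95 = 0.05
β | α = max(a, b) on (0.80, 0.89) = 0.89
γ & ε = min(a, b) on (0.50, 0.95) = 0.50
(β | α) & (γ & ε) = min(a, b) on (0.89, 0.50) = 0.50
~((γ | ε) | (γ | ~β)) & ((β | α) & (γ & ε)) = min(a, b) on (0.05, 0.50) = 0.05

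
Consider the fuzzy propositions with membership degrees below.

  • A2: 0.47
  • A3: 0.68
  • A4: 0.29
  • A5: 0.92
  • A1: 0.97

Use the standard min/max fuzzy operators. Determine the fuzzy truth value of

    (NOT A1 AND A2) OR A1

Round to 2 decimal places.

0.97

NOT A1 = 1 − 0.97 = 0.03
NOT A1 AND A2 = min(a, b) on (0.03, 0.47) = 0.03
(NOT A1 AND A2) OR A1 = max(a, b) on (0.03, 0.97) = 0.97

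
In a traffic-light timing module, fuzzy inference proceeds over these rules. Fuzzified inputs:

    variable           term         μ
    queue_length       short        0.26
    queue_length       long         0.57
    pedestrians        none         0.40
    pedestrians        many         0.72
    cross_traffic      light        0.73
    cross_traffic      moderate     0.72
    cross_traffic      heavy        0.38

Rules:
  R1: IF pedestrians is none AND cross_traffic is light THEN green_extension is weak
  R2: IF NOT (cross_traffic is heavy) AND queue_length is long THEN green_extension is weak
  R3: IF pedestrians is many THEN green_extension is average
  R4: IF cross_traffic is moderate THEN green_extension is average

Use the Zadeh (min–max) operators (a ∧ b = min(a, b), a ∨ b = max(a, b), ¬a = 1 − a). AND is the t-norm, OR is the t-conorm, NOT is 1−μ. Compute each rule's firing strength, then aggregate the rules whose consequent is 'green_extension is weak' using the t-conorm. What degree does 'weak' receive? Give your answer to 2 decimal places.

0.57

R1: none=0.40, light=0.73; AND[min(a, b)] → w = 0.40
R2: ¬heavy=1−0.38=0.62, long=0.57; AND[min(a, b)] → w = 0.57
R3: many=0.72 → w = 0.72
R4: moderate=0.72 → w = 0.72
Rules with consequent 'weak': {R1, R2} → strengths 0.40, 0.57
Aggregate via t-conorm [max(a, b)]: 0.57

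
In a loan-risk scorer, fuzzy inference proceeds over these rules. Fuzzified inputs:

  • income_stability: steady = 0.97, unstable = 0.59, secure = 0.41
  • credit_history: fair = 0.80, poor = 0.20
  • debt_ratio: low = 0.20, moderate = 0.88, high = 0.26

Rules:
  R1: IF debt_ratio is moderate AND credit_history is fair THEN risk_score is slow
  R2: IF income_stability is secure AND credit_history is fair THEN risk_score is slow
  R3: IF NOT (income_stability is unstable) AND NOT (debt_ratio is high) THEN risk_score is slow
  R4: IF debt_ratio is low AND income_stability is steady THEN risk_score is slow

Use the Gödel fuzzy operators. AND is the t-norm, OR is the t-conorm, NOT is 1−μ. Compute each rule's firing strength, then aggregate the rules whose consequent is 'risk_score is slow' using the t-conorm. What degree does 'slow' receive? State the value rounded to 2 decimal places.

0.80

R1: moderate=0.88, fair=0.80; AND[min(a, b)] → w = 0.80
R2: secure=0.41, fair=0.80; AND[min(a, b)] → w = 0.41
R3: ¬unstable=1−0.59=0.41, ¬high=1−0.26=0.74; AND[min(a, b)] → w = 0.41
R4: low=0.20, steady=0.97; AND[min(a, b)] → w = 0.20
Rules with consequent 'slow': {R1, R2, R3, R4} → strengths 0.80, 0.41, 0.41, 0.20
Aggregate via t-conorm [max(a, b)]: 0.80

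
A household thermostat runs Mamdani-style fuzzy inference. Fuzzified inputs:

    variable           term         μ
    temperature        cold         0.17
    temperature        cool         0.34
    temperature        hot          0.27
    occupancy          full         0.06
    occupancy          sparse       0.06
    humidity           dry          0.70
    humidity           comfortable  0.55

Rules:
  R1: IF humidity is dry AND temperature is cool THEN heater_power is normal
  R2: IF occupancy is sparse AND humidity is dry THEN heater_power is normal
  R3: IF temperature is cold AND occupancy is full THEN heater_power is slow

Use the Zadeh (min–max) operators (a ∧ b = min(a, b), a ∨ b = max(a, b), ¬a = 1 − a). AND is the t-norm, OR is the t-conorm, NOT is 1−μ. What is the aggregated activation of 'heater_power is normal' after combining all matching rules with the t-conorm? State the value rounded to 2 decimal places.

0.34

R1: dry=0.70, cool=0.34; AND[min(a, b)] → w = 0.34
R2: sparse=0.06, dry=0.70; AND[min(a, b)] → w = 0.06
R3: cold=0.17, full=0.06; AND[min(a, b)] → w = 0.06
Rules with consequent 'normal': {R1, R2} → strengths 0.34, 0.06
Aggregate via t-conorm [max(a, b)]: 0.34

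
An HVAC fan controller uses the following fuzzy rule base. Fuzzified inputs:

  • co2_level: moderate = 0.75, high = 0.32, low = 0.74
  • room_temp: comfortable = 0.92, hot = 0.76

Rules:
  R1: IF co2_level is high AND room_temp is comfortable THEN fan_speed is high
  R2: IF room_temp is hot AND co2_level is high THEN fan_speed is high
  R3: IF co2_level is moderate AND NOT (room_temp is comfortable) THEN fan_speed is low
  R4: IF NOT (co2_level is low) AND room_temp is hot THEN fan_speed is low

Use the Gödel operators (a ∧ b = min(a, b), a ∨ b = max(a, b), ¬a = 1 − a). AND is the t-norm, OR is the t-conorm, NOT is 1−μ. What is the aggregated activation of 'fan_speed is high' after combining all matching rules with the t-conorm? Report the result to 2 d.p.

0.32

R1: high=0.32, comfortable=0.92; AND[min(a, b)] → w = 0.32
R2: hot=0.76, high=0.32; AND[min(a, b)] → w = 0.32
R3: moderate=0.75, ¬comfortable=1−0.92=0.08; AND[min(a, b)] → w = 0.08
R4: ¬low=1−0.74=0.26, hot=0.76; AND[min(a, b)] → w = 0.26
Rules with consequent 'high': {R1, R2} → strengths 0.32, 0.32
Aggregate via t-conorm [max(a, b)]: 0.32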